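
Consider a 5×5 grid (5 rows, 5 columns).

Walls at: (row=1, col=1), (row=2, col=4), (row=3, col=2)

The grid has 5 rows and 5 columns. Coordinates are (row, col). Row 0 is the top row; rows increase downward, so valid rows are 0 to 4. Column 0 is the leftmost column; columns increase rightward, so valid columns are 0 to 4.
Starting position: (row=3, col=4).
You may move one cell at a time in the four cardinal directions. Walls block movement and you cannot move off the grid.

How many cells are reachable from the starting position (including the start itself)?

Answer: Reachable cells: 22

Derivation:
BFS flood-fill from (row=3, col=4):
  Distance 0: (row=3, col=4)
  Distance 1: (row=3, col=3), (row=4, col=4)
  Distance 2: (row=2, col=3), (row=4, col=3)
  Distance 3: (row=1, col=3), (row=2, col=2), (row=4, col=2)
  Distance 4: (row=0, col=3), (row=1, col=2), (row=1, col=4), (row=2, col=1), (row=4, col=1)
  Distance 5: (row=0, col=2), (row=0, col=4), (row=2, col=0), (row=3, col=1), (row=4, col=0)
  Distance 6: (row=0, col=1), (row=1, col=0), (row=3, col=0)
  Distance 7: (row=0, col=0)
Total reachable: 22 (grid has 22 open cells total)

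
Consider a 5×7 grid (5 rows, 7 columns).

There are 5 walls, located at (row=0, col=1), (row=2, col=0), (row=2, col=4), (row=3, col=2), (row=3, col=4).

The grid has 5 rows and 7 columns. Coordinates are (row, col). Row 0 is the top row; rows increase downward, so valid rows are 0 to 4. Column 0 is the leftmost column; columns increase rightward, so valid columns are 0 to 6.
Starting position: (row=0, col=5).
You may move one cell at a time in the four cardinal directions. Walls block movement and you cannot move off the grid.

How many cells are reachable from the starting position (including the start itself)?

BFS flood-fill from (row=0, col=5):
  Distance 0: (row=0, col=5)
  Distance 1: (row=0, col=4), (row=0, col=6), (row=1, col=5)
  Distance 2: (row=0, col=3), (row=1, col=4), (row=1, col=6), (row=2, col=5)
  Distance 3: (row=0, col=2), (row=1, col=3), (row=2, col=6), (row=3, col=5)
  Distance 4: (row=1, col=2), (row=2, col=3), (row=3, col=6), (row=4, col=5)
  Distance 5: (row=1, col=1), (row=2, col=2), (row=3, col=3), (row=4, col=4), (row=4, col=6)
  Distance 6: (row=1, col=0), (row=2, col=1), (row=4, col=3)
  Distance 7: (row=0, col=0), (row=3, col=1), (row=4, col=2)
  Distance 8: (row=3, col=0), (row=4, col=1)
  Distance 9: (row=4, col=0)
Total reachable: 30 (grid has 30 open cells total)

Answer: Reachable cells: 30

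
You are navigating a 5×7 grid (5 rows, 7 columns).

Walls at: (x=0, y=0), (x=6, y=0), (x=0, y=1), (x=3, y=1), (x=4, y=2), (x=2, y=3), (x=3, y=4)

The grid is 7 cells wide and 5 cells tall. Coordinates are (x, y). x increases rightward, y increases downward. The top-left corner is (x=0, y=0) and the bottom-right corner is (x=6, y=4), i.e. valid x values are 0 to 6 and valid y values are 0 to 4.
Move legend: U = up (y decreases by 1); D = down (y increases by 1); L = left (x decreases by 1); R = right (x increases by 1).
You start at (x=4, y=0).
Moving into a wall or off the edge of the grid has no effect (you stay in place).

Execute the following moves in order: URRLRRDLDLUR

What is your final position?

Start: (x=4, y=0)
  U (up): blocked, stay at (x=4, y=0)
  R (right): (x=4, y=0) -> (x=5, y=0)
  R (right): blocked, stay at (x=5, y=0)
  L (left): (x=5, y=0) -> (x=4, y=0)
  R (right): (x=4, y=0) -> (x=5, y=0)
  R (right): blocked, stay at (x=5, y=0)
  D (down): (x=5, y=0) -> (x=5, y=1)
  L (left): (x=5, y=1) -> (x=4, y=1)
  D (down): blocked, stay at (x=4, y=1)
  L (left): blocked, stay at (x=4, y=1)
  U (up): (x=4, y=1) -> (x=4, y=0)
  R (right): (x=4, y=0) -> (x=5, y=0)
Final: (x=5, y=0)

Answer: Final position: (x=5, y=0)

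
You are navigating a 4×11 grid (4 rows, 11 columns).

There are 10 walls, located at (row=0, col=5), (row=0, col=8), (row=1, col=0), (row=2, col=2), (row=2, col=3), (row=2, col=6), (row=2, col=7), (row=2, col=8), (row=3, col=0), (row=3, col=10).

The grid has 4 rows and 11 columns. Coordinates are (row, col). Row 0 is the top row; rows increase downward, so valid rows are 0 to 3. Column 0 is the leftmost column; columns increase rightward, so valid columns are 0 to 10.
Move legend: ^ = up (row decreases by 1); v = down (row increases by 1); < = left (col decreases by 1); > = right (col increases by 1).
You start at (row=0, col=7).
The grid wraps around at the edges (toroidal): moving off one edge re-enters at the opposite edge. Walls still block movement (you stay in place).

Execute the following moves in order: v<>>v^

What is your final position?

Start: (row=0, col=7)
  v (down): (row=0, col=7) -> (row=1, col=7)
  < (left): (row=1, col=7) -> (row=1, col=6)
  > (right): (row=1, col=6) -> (row=1, col=7)
  > (right): (row=1, col=7) -> (row=1, col=8)
  v (down): blocked, stay at (row=1, col=8)
  ^ (up): blocked, stay at (row=1, col=8)
Final: (row=1, col=8)

Answer: Final position: (row=1, col=8)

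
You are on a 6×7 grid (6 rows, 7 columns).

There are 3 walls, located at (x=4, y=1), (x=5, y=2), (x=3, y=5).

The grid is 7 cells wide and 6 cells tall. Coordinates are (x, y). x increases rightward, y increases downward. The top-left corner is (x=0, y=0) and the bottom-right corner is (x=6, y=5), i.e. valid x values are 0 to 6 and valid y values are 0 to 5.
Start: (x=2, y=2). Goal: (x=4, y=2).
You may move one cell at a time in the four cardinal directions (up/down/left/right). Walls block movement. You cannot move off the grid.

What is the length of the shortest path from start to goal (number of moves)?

BFS from (x=2, y=2) until reaching (x=4, y=2):
  Distance 0: (x=2, y=2)
  Distance 1: (x=2, y=1), (x=1, y=2), (x=3, y=2), (x=2, y=3)
  Distance 2: (x=2, y=0), (x=1, y=1), (x=3, y=1), (x=0, y=2), (x=4, y=2), (x=1, y=3), (x=3, y=3), (x=2, y=4)  <- goal reached here
One shortest path (2 moves): (x=2, y=2) -> (x=3, y=2) -> (x=4, y=2)

Answer: Shortest path length: 2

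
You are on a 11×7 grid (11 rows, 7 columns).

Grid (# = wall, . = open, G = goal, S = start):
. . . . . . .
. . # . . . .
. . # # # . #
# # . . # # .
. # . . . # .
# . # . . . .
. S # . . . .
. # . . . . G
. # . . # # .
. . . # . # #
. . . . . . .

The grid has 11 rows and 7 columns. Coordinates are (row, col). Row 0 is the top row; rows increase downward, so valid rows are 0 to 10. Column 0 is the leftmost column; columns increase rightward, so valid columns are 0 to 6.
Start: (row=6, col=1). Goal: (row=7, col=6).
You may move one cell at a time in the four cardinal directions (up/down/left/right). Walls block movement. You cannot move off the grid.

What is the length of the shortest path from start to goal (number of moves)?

BFS from (row=6, col=1) until reaching (row=7, col=6):
  Distance 0: (row=6, col=1)
  Distance 1: (row=5, col=1), (row=6, col=0)
  Distance 2: (row=7, col=0)
  Distance 3: (row=8, col=0)
  Distance 4: (row=9, col=0)
  Distance 5: (row=9, col=1), (row=10, col=0)
  Distance 6: (row=9, col=2), (row=10, col=1)
  Distance 7: (row=8, col=2), (row=10, col=2)
  Distance 8: (row=7, col=2), (row=8, col=3), (row=10, col=3)
  Distance 9: (row=7, col=3), (row=10, col=4)
  Distance 10: (row=6, col=3), (row=7, col=4), (row=9, col=4), (row=10, col=5)
  Distance 11: (row=5, col=3), (row=6, col=4), (row=7, col=5), (row=10, col=6)
  Distance 12: (row=4, col=3), (row=5, col=4), (row=6, col=5), (row=7, col=6)  <- goal reached here
One shortest path (12 moves): (row=6, col=1) -> (row=6, col=0) -> (row=7, col=0) -> (row=8, col=0) -> (row=9, col=0) -> (row=9, col=1) -> (row=9, col=2) -> (row=8, col=2) -> (row=8, col=3) -> (row=7, col=3) -> (row=7, col=4) -> (row=7, col=5) -> (row=7, col=6)

Answer: Shortest path length: 12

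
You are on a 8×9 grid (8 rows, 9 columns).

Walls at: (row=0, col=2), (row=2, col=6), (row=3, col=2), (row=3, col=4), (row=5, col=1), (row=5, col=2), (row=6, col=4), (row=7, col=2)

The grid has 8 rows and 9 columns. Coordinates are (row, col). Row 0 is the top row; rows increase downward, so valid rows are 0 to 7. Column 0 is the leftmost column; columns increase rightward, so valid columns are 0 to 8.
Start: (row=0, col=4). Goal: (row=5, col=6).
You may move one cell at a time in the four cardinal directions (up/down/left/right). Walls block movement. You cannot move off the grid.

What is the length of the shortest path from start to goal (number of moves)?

Answer: Shortest path length: 7

Derivation:
BFS from (row=0, col=4) until reaching (row=5, col=6):
  Distance 0: (row=0, col=4)
  Distance 1: (row=0, col=3), (row=0, col=5), (row=1, col=4)
  Distance 2: (row=0, col=6), (row=1, col=3), (row=1, col=5), (row=2, col=4)
  Distance 3: (row=0, col=7), (row=1, col=2), (row=1, col=6), (row=2, col=3), (row=2, col=5)
  Distance 4: (row=0, col=8), (row=1, col=1), (row=1, col=7), (row=2, col=2), (row=3, col=3), (row=3, col=5)
  Distance 5: (row=0, col=1), (row=1, col=0), (row=1, col=8), (row=2, col=1), (row=2, col=7), (row=3, col=6), (row=4, col=3), (row=4, col=5)
  Distance 6: (row=0, col=0), (row=2, col=0), (row=2, col=8), (row=3, col=1), (row=3, col=7), (row=4, col=2), (row=4, col=4), (row=4, col=6), (row=5, col=3), (row=5, col=5)
  Distance 7: (row=3, col=0), (row=3, col=8), (row=4, col=1), (row=4, col=7), (row=5, col=4), (row=5, col=6), (row=6, col=3), (row=6, col=5)  <- goal reached here
One shortest path (7 moves): (row=0, col=4) -> (row=0, col=5) -> (row=1, col=5) -> (row=2, col=5) -> (row=3, col=5) -> (row=3, col=6) -> (row=4, col=6) -> (row=5, col=6)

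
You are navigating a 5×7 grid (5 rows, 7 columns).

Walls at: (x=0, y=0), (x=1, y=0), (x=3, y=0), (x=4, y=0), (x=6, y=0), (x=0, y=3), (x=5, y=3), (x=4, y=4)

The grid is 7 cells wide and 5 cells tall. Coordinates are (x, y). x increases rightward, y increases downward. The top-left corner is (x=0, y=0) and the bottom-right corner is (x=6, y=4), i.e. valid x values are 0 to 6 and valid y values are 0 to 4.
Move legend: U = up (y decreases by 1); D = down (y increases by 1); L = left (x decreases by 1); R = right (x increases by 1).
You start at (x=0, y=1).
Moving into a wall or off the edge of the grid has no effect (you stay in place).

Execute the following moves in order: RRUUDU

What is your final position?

Answer: Final position: (x=2, y=0)

Derivation:
Start: (x=0, y=1)
  R (right): (x=0, y=1) -> (x=1, y=1)
  R (right): (x=1, y=1) -> (x=2, y=1)
  U (up): (x=2, y=1) -> (x=2, y=0)
  U (up): blocked, stay at (x=2, y=0)
  D (down): (x=2, y=0) -> (x=2, y=1)
  U (up): (x=2, y=1) -> (x=2, y=0)
Final: (x=2, y=0)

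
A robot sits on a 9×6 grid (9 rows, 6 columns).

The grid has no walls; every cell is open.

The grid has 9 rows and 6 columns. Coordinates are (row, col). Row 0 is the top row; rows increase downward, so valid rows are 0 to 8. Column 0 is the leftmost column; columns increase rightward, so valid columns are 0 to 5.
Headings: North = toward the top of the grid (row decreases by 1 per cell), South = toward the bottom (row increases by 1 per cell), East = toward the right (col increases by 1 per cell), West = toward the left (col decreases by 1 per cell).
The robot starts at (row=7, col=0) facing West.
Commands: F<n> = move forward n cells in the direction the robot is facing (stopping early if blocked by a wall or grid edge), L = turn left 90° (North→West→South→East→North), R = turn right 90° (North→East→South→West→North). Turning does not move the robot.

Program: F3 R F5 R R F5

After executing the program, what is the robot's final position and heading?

Answer: Final position: (row=7, col=0), facing South

Derivation:
Start: (row=7, col=0), facing West
  F3: move forward 0/3 (blocked), now at (row=7, col=0)
  R: turn right, now facing North
  F5: move forward 5, now at (row=2, col=0)
  R: turn right, now facing East
  R: turn right, now facing South
  F5: move forward 5, now at (row=7, col=0)
Final: (row=7, col=0), facing South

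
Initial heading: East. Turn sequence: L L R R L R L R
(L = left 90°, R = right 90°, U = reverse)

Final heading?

Answer: Final heading: East

Derivation:
Start: East
  L (left (90° counter-clockwise)) -> North
  L (left (90° counter-clockwise)) -> West
  R (right (90° clockwise)) -> North
  R (right (90° clockwise)) -> East
  L (left (90° counter-clockwise)) -> North
  R (right (90° clockwise)) -> East
  L (left (90° counter-clockwise)) -> North
  R (right (90° clockwise)) -> East
Final: East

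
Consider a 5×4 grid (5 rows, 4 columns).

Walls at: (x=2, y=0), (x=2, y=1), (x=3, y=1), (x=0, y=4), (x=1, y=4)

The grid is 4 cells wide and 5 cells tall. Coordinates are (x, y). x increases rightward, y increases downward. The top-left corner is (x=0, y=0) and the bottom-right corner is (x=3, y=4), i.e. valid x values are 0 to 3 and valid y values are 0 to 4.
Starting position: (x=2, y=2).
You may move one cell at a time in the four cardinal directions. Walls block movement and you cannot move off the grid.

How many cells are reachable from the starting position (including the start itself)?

BFS flood-fill from (x=2, y=2):
  Distance 0: (x=2, y=2)
  Distance 1: (x=1, y=2), (x=3, y=2), (x=2, y=3)
  Distance 2: (x=1, y=1), (x=0, y=2), (x=1, y=3), (x=3, y=3), (x=2, y=4)
  Distance 3: (x=1, y=0), (x=0, y=1), (x=0, y=3), (x=3, y=4)
  Distance 4: (x=0, y=0)
Total reachable: 14 (grid has 15 open cells total)

Answer: Reachable cells: 14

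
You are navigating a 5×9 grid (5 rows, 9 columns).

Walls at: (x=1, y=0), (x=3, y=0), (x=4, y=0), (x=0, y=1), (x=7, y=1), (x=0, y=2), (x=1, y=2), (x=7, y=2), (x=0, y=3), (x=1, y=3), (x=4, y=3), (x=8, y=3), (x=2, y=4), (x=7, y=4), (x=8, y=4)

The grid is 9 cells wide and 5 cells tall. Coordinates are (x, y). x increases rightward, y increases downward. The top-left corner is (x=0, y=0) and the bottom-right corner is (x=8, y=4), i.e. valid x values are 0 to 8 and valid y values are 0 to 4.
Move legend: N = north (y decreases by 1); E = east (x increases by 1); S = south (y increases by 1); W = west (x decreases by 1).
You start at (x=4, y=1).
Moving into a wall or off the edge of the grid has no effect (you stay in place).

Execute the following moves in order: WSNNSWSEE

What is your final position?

Answer: Final position: (x=3, y=3)

Derivation:
Start: (x=4, y=1)
  W (west): (x=4, y=1) -> (x=3, y=1)
  S (south): (x=3, y=1) -> (x=3, y=2)
  N (north): (x=3, y=2) -> (x=3, y=1)
  N (north): blocked, stay at (x=3, y=1)
  S (south): (x=3, y=1) -> (x=3, y=2)
  W (west): (x=3, y=2) -> (x=2, y=2)
  S (south): (x=2, y=2) -> (x=2, y=3)
  E (east): (x=2, y=3) -> (x=3, y=3)
  E (east): blocked, stay at (x=3, y=3)
Final: (x=3, y=3)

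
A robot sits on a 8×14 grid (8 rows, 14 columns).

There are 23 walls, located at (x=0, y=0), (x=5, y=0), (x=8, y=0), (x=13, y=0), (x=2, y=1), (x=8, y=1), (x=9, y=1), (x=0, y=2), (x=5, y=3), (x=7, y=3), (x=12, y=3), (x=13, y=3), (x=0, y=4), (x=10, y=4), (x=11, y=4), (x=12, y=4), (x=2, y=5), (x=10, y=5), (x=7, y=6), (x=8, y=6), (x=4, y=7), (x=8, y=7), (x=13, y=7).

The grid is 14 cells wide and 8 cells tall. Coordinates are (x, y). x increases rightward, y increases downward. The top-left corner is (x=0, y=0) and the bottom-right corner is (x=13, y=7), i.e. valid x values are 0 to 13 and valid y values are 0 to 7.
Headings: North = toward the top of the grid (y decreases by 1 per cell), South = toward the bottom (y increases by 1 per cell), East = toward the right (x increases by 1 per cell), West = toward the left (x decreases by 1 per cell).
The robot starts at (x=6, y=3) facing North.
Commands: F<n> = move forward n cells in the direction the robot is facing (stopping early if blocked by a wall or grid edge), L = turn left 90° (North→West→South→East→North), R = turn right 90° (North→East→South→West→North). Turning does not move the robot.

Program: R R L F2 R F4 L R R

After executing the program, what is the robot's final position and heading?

Answer: Final position: (x=6, y=7), facing West

Derivation:
Start: (x=6, y=3), facing North
  R: turn right, now facing East
  R: turn right, now facing South
  L: turn left, now facing East
  F2: move forward 0/2 (blocked), now at (x=6, y=3)
  R: turn right, now facing South
  F4: move forward 4, now at (x=6, y=7)
  L: turn left, now facing East
  R: turn right, now facing South
  R: turn right, now facing West
Final: (x=6, y=7), facing West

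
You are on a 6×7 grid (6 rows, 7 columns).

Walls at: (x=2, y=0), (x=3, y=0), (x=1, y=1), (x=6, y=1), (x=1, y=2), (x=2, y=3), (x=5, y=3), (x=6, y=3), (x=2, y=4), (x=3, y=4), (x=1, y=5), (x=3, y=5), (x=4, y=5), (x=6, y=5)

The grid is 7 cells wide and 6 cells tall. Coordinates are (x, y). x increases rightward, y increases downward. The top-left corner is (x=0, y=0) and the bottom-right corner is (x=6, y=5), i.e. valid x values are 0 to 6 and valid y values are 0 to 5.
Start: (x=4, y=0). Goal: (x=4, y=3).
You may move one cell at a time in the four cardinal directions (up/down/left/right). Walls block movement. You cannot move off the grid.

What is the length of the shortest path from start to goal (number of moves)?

Answer: Shortest path length: 3

Derivation:
BFS from (x=4, y=0) until reaching (x=4, y=3):
  Distance 0: (x=4, y=0)
  Distance 1: (x=5, y=0), (x=4, y=1)
  Distance 2: (x=6, y=0), (x=3, y=1), (x=5, y=1), (x=4, y=2)
  Distance 3: (x=2, y=1), (x=3, y=2), (x=5, y=2), (x=4, y=3)  <- goal reached here
One shortest path (3 moves): (x=4, y=0) -> (x=4, y=1) -> (x=4, y=2) -> (x=4, y=3)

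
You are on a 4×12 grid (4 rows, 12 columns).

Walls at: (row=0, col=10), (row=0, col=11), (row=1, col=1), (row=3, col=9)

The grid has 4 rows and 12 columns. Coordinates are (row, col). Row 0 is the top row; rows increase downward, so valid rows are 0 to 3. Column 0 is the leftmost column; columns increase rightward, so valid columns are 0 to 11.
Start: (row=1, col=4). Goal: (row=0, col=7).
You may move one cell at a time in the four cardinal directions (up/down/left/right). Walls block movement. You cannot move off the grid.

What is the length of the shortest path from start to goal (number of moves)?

Answer: Shortest path length: 4

Derivation:
BFS from (row=1, col=4) until reaching (row=0, col=7):
  Distance 0: (row=1, col=4)
  Distance 1: (row=0, col=4), (row=1, col=3), (row=1, col=5), (row=2, col=4)
  Distance 2: (row=0, col=3), (row=0, col=5), (row=1, col=2), (row=1, col=6), (row=2, col=3), (row=2, col=5), (row=3, col=4)
  Distance 3: (row=0, col=2), (row=0, col=6), (row=1, col=7), (row=2, col=2), (row=2, col=6), (row=3, col=3), (row=3, col=5)
  Distance 4: (row=0, col=1), (row=0, col=7), (row=1, col=8), (row=2, col=1), (row=2, col=7), (row=3, col=2), (row=3, col=6)  <- goal reached here
One shortest path (4 moves): (row=1, col=4) -> (row=1, col=5) -> (row=1, col=6) -> (row=1, col=7) -> (row=0, col=7)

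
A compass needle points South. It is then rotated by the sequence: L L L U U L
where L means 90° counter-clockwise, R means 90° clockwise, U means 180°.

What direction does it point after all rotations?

Start: South
  L (left (90° counter-clockwise)) -> East
  L (left (90° counter-clockwise)) -> North
  L (left (90° counter-clockwise)) -> West
  U (U-turn (180°)) -> East
  U (U-turn (180°)) -> West
  L (left (90° counter-clockwise)) -> South
Final: South

Answer: Final heading: South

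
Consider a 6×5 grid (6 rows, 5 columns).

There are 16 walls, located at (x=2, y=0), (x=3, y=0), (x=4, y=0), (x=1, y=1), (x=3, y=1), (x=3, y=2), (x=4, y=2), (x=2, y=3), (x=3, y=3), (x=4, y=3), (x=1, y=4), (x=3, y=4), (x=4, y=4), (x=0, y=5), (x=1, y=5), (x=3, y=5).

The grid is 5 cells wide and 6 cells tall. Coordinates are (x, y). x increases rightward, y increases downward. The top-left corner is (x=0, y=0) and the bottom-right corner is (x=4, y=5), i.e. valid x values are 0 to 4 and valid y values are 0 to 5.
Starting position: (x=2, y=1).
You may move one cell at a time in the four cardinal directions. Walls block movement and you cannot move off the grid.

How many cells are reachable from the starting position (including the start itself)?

BFS flood-fill from (x=2, y=1):
  Distance 0: (x=2, y=1)
  Distance 1: (x=2, y=2)
  Distance 2: (x=1, y=2)
  Distance 3: (x=0, y=2), (x=1, y=3)
  Distance 4: (x=0, y=1), (x=0, y=3)
  Distance 5: (x=0, y=0), (x=0, y=4)
  Distance 6: (x=1, y=0)
Total reachable: 10 (grid has 14 open cells total)

Answer: Reachable cells: 10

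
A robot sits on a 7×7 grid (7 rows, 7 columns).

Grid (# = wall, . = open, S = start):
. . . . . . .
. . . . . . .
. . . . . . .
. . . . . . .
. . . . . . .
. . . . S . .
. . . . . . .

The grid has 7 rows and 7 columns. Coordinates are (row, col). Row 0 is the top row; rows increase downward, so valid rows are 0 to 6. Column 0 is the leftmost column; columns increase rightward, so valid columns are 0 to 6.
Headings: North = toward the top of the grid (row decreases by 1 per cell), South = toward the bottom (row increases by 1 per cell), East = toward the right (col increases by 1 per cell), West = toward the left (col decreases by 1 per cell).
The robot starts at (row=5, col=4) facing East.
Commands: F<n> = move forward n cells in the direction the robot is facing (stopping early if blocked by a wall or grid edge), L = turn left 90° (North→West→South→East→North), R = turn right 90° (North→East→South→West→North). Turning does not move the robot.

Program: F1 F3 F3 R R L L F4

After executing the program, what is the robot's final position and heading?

Answer: Final position: (row=5, col=6), facing East

Derivation:
Start: (row=5, col=4), facing East
  F1: move forward 1, now at (row=5, col=5)
  F3: move forward 1/3 (blocked), now at (row=5, col=6)
  F3: move forward 0/3 (blocked), now at (row=5, col=6)
  R: turn right, now facing South
  R: turn right, now facing West
  L: turn left, now facing South
  L: turn left, now facing East
  F4: move forward 0/4 (blocked), now at (row=5, col=6)
Final: (row=5, col=6), facing East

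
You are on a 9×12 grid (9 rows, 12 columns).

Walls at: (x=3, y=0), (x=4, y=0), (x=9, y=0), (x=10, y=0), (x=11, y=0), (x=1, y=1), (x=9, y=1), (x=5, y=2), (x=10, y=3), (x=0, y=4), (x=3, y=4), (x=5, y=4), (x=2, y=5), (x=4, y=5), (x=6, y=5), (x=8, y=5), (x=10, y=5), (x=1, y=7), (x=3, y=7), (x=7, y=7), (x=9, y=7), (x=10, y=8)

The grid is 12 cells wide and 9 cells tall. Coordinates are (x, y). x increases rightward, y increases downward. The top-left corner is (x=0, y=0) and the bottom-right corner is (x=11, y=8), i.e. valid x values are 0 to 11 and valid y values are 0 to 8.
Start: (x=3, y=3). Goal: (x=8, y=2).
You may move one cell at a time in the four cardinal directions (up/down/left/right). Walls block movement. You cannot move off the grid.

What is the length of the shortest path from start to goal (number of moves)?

Answer: Shortest path length: 6

Derivation:
BFS from (x=3, y=3) until reaching (x=8, y=2):
  Distance 0: (x=3, y=3)
  Distance 1: (x=3, y=2), (x=2, y=3), (x=4, y=3)
  Distance 2: (x=3, y=1), (x=2, y=2), (x=4, y=2), (x=1, y=3), (x=5, y=3), (x=2, y=4), (x=4, y=4)
  Distance 3: (x=2, y=1), (x=4, y=1), (x=1, y=2), (x=0, y=3), (x=6, y=3), (x=1, y=4)
  Distance 4: (x=2, y=0), (x=5, y=1), (x=0, y=2), (x=6, y=2), (x=7, y=3), (x=6, y=4), (x=1, y=5)
  Distance 5: (x=1, y=0), (x=5, y=0), (x=0, y=1), (x=6, y=1), (x=7, y=2), (x=8, y=3), (x=7, y=4), (x=0, y=5), (x=1, y=6)
  Distance 6: (x=0, y=0), (x=6, y=0), (x=7, y=1), (x=8, y=2), (x=9, y=3), (x=8, y=4), (x=7, y=5), (x=0, y=6), (x=2, y=6)  <- goal reached here
One shortest path (6 moves): (x=3, y=3) -> (x=4, y=3) -> (x=5, y=3) -> (x=6, y=3) -> (x=7, y=3) -> (x=8, y=3) -> (x=8, y=2)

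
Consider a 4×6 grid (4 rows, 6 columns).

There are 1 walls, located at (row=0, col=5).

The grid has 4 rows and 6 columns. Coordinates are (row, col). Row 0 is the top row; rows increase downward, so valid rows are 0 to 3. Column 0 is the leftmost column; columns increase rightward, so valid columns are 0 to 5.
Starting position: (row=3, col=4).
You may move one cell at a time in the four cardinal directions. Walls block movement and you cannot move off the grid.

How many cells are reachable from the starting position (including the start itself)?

Answer: Reachable cells: 23

Derivation:
BFS flood-fill from (row=3, col=4):
  Distance 0: (row=3, col=4)
  Distance 1: (row=2, col=4), (row=3, col=3), (row=3, col=5)
  Distance 2: (row=1, col=4), (row=2, col=3), (row=2, col=5), (row=3, col=2)
  Distance 3: (row=0, col=4), (row=1, col=3), (row=1, col=5), (row=2, col=2), (row=3, col=1)
  Distance 4: (row=0, col=3), (row=1, col=2), (row=2, col=1), (row=3, col=0)
  Distance 5: (row=0, col=2), (row=1, col=1), (row=2, col=0)
  Distance 6: (row=0, col=1), (row=1, col=0)
  Distance 7: (row=0, col=0)
Total reachable: 23 (grid has 23 open cells total)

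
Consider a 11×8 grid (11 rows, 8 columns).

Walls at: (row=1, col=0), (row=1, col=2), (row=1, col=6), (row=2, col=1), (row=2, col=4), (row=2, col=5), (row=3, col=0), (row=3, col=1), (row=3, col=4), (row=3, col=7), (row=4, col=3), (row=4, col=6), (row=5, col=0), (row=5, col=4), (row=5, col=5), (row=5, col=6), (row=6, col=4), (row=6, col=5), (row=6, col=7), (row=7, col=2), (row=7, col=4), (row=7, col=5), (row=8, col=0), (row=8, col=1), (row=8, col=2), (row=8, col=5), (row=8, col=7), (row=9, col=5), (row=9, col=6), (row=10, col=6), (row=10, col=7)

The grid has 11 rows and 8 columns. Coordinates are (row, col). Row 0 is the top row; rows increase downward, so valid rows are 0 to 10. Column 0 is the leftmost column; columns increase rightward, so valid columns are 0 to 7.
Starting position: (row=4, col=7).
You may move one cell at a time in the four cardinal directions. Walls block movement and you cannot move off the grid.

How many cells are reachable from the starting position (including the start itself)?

Answer: Reachable cells: 2

Derivation:
BFS flood-fill from (row=4, col=7):
  Distance 0: (row=4, col=7)
  Distance 1: (row=5, col=7)
Total reachable: 2 (grid has 57 open cells total)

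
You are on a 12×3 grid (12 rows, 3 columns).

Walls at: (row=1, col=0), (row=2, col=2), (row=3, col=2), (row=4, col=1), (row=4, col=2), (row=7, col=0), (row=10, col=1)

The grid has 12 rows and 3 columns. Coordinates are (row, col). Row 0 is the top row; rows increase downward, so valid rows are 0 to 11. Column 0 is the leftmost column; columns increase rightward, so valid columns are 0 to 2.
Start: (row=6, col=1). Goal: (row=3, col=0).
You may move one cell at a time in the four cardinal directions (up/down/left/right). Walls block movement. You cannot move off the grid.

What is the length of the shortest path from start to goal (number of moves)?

Answer: Shortest path length: 4

Derivation:
BFS from (row=6, col=1) until reaching (row=3, col=0):
  Distance 0: (row=6, col=1)
  Distance 1: (row=5, col=1), (row=6, col=0), (row=6, col=2), (row=7, col=1)
  Distance 2: (row=5, col=0), (row=5, col=2), (row=7, col=2), (row=8, col=1)
  Distance 3: (row=4, col=0), (row=8, col=0), (row=8, col=2), (row=9, col=1)
  Distance 4: (row=3, col=0), (row=9, col=0), (row=9, col=2)  <- goal reached here
One shortest path (4 moves): (row=6, col=1) -> (row=6, col=0) -> (row=5, col=0) -> (row=4, col=0) -> (row=3, col=0)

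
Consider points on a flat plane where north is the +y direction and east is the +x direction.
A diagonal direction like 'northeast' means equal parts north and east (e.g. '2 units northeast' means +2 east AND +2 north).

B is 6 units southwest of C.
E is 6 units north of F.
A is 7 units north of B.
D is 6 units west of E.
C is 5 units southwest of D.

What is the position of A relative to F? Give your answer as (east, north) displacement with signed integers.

Answer: A is at (east=-17, north=2) relative to F.

Derivation:
Place F at the origin (east=0, north=0).
  E is 6 units north of F: delta (east=+0, north=+6); E at (east=0, north=6).
  D is 6 units west of E: delta (east=-6, north=+0); D at (east=-6, north=6).
  C is 5 units southwest of D: delta (east=-5, north=-5); C at (east=-11, north=1).
  B is 6 units southwest of C: delta (east=-6, north=-6); B at (east=-17, north=-5).
  A is 7 units north of B: delta (east=+0, north=+7); A at (east=-17, north=2).
Therefore A relative to F: (east=-17, north=2).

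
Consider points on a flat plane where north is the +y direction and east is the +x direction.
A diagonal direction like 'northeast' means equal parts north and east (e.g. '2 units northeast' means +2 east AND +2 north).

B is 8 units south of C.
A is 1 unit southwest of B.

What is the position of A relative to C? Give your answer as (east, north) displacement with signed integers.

Place C at the origin (east=0, north=0).
  B is 8 units south of C: delta (east=+0, north=-8); B at (east=0, north=-8).
  A is 1 unit southwest of B: delta (east=-1, north=-1); A at (east=-1, north=-9).
Therefore A relative to C: (east=-1, north=-9).

Answer: A is at (east=-1, north=-9) relative to C.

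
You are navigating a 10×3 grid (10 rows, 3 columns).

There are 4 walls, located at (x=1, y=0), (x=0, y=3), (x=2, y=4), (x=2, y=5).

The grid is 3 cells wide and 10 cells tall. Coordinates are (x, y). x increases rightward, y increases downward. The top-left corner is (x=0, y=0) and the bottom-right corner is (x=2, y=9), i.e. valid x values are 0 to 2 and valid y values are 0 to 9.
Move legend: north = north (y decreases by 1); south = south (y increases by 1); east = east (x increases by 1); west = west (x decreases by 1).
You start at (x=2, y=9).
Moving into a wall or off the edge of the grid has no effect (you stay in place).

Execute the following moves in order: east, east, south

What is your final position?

Start: (x=2, y=9)
  east (east): blocked, stay at (x=2, y=9)
  east (east): blocked, stay at (x=2, y=9)
  south (south): blocked, stay at (x=2, y=9)
Final: (x=2, y=9)

Answer: Final position: (x=2, y=9)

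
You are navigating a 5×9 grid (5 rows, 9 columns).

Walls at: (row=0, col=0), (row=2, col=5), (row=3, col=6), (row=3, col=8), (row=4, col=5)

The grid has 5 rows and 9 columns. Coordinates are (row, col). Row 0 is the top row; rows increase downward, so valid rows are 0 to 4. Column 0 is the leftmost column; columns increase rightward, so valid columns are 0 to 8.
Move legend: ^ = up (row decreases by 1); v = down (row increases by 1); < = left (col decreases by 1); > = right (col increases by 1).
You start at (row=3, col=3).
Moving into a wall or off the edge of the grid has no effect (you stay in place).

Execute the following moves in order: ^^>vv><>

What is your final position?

Answer: Final position: (row=3, col=5)

Derivation:
Start: (row=3, col=3)
  ^ (up): (row=3, col=3) -> (row=2, col=3)
  ^ (up): (row=2, col=3) -> (row=1, col=3)
  > (right): (row=1, col=3) -> (row=1, col=4)
  v (down): (row=1, col=4) -> (row=2, col=4)
  v (down): (row=2, col=4) -> (row=3, col=4)
  > (right): (row=3, col=4) -> (row=3, col=5)
  < (left): (row=3, col=5) -> (row=3, col=4)
  > (right): (row=3, col=4) -> (row=3, col=5)
Final: (row=3, col=5)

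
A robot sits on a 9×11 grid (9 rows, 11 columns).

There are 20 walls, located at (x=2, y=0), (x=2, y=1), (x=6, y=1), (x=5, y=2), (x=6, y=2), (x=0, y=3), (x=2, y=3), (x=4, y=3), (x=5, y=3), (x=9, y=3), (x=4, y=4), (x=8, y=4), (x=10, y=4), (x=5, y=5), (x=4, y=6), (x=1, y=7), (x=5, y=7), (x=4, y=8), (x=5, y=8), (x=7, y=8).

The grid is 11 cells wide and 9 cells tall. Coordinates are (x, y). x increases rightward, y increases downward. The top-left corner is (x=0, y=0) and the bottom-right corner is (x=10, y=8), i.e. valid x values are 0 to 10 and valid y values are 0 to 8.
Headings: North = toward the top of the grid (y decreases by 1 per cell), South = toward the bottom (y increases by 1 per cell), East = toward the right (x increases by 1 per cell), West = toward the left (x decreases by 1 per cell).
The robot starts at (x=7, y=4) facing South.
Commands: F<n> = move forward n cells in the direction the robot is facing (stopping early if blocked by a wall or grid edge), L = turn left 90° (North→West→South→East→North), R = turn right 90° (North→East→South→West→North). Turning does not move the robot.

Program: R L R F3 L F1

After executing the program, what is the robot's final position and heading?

Start: (x=7, y=4), facing South
  R: turn right, now facing West
  L: turn left, now facing South
  R: turn right, now facing West
  F3: move forward 2/3 (blocked), now at (x=5, y=4)
  L: turn left, now facing South
  F1: move forward 0/1 (blocked), now at (x=5, y=4)
Final: (x=5, y=4), facing South

Answer: Final position: (x=5, y=4), facing South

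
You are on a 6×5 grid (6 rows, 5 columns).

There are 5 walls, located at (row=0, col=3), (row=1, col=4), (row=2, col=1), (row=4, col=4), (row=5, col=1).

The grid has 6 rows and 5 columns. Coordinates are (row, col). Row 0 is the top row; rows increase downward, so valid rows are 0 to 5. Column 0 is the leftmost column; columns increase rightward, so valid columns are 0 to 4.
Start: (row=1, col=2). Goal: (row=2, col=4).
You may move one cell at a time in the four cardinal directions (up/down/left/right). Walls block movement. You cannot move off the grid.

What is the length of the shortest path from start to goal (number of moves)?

Answer: Shortest path length: 3

Derivation:
BFS from (row=1, col=2) until reaching (row=2, col=4):
  Distance 0: (row=1, col=2)
  Distance 1: (row=0, col=2), (row=1, col=1), (row=1, col=3), (row=2, col=2)
  Distance 2: (row=0, col=1), (row=1, col=0), (row=2, col=3), (row=3, col=2)
  Distance 3: (row=0, col=0), (row=2, col=0), (row=2, col=4), (row=3, col=1), (row=3, col=3), (row=4, col=2)  <- goal reached here
One shortest path (3 moves): (row=1, col=2) -> (row=1, col=3) -> (row=2, col=3) -> (row=2, col=4)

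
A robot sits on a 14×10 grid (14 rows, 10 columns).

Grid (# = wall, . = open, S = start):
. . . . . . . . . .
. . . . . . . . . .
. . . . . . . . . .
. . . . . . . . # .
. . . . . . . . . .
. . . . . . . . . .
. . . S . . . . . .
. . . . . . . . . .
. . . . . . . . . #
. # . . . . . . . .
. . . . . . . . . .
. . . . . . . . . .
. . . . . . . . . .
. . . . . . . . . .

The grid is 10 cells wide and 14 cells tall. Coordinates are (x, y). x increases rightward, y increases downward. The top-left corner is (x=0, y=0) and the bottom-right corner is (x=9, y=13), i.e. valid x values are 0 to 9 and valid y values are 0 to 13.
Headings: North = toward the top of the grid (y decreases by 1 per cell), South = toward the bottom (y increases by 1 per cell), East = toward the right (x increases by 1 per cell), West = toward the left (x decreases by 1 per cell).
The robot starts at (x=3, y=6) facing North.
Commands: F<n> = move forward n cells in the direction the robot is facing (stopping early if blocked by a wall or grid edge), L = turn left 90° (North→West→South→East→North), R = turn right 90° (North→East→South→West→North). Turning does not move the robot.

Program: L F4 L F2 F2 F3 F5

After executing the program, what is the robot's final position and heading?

Start: (x=3, y=6), facing North
  L: turn left, now facing West
  F4: move forward 3/4 (blocked), now at (x=0, y=6)
  L: turn left, now facing South
  F2: move forward 2, now at (x=0, y=8)
  F2: move forward 2, now at (x=0, y=10)
  F3: move forward 3, now at (x=0, y=13)
  F5: move forward 0/5 (blocked), now at (x=0, y=13)
Final: (x=0, y=13), facing South

Answer: Final position: (x=0, y=13), facing South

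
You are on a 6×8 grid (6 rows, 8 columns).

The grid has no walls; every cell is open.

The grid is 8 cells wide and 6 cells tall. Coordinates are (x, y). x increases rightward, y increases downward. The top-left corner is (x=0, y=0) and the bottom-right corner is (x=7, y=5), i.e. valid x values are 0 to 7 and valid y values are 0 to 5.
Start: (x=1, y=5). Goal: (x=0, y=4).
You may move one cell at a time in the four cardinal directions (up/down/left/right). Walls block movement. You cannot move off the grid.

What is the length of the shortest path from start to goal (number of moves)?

BFS from (x=1, y=5) until reaching (x=0, y=4):
  Distance 0: (x=1, y=5)
  Distance 1: (x=1, y=4), (x=0, y=5), (x=2, y=5)
  Distance 2: (x=1, y=3), (x=0, y=4), (x=2, y=4), (x=3, y=5)  <- goal reached here
One shortest path (2 moves): (x=1, y=5) -> (x=0, y=5) -> (x=0, y=4)

Answer: Shortest path length: 2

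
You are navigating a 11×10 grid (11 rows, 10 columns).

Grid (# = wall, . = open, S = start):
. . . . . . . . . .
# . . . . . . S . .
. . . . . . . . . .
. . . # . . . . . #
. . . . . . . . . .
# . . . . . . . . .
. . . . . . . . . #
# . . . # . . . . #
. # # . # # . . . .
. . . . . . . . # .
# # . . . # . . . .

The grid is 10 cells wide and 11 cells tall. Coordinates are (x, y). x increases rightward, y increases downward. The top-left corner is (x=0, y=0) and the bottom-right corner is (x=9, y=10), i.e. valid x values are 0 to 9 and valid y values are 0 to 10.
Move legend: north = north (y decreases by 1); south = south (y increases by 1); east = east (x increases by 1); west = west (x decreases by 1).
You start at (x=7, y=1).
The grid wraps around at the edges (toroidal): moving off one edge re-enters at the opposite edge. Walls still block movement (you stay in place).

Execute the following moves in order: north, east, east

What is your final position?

Start: (x=7, y=1)
  north (north): (x=7, y=1) -> (x=7, y=0)
  east (east): (x=7, y=0) -> (x=8, y=0)
  east (east): (x=8, y=0) -> (x=9, y=0)
Final: (x=9, y=0)

Answer: Final position: (x=9, y=0)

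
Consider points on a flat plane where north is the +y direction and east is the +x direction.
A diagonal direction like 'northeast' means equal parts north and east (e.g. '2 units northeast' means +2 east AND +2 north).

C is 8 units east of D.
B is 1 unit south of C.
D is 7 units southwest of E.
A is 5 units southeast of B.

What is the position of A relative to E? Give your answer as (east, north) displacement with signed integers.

Place E at the origin (east=0, north=0).
  D is 7 units southwest of E: delta (east=-7, north=-7); D at (east=-7, north=-7).
  C is 8 units east of D: delta (east=+8, north=+0); C at (east=1, north=-7).
  B is 1 unit south of C: delta (east=+0, north=-1); B at (east=1, north=-8).
  A is 5 units southeast of B: delta (east=+5, north=-5); A at (east=6, north=-13).
Therefore A relative to E: (east=6, north=-13).

Answer: A is at (east=6, north=-13) relative to E.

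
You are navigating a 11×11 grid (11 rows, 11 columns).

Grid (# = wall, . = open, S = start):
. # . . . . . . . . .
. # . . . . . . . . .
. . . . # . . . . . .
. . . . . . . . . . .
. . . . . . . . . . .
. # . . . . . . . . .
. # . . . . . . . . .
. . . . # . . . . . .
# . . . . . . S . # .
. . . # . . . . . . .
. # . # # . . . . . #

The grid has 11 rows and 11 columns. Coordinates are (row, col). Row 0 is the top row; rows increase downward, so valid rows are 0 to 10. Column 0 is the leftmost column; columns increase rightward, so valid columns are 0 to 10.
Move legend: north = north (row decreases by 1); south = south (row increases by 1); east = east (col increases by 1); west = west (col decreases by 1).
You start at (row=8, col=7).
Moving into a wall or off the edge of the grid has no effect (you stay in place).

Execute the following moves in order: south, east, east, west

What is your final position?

Answer: Final position: (row=9, col=8)

Derivation:
Start: (row=8, col=7)
  south (south): (row=8, col=7) -> (row=9, col=7)
  east (east): (row=9, col=7) -> (row=9, col=8)
  east (east): (row=9, col=8) -> (row=9, col=9)
  west (west): (row=9, col=9) -> (row=9, col=8)
Final: (row=9, col=8)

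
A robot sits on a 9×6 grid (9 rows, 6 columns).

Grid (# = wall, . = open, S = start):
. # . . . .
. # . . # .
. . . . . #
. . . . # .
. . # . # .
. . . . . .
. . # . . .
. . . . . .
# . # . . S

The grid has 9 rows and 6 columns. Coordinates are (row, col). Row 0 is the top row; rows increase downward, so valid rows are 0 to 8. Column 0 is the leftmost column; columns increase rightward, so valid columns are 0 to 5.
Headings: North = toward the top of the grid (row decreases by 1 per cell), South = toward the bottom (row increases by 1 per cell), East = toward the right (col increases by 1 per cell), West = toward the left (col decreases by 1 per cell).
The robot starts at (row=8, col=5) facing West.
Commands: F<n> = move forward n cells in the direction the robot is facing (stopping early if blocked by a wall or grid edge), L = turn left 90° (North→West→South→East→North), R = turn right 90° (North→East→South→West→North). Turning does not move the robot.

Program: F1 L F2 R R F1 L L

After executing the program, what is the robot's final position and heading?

Answer: Final position: (row=7, col=4), facing South

Derivation:
Start: (row=8, col=5), facing West
  F1: move forward 1, now at (row=8, col=4)
  L: turn left, now facing South
  F2: move forward 0/2 (blocked), now at (row=8, col=4)
  R: turn right, now facing West
  R: turn right, now facing North
  F1: move forward 1, now at (row=7, col=4)
  L: turn left, now facing West
  L: turn left, now facing South
Final: (row=7, col=4), facing South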